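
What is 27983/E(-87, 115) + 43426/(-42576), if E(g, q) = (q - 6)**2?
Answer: 337729951/252922728 ≈ 1.3353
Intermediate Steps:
E(g, q) = (-6 + q)**2
27983/E(-87, 115) + 43426/(-42576) = 27983/((-6 + 115)**2) + 43426/(-42576) = 27983/(109**2) + 43426*(-1/42576) = 27983/11881 - 21713/21288 = 337729951/252922728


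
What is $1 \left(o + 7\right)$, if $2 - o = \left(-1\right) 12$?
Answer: $21$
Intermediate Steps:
$o = 14$ ($o = 2 - \left(-1\right) 12 = 2 - -12 = 2 + 12 = 14$)
$1 \left(o + 7\right) = 1 \left(14 + 7\right) = 1 \cdot 21 = 21$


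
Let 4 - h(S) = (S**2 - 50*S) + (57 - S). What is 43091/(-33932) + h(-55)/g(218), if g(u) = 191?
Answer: -207852337/6481012 ≈ -32.071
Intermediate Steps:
h(S) = -53 - S**2 + 51*S (h(S) = 4 - ((S**2 - 50*S) + (57 - S)) = 4 - (57 + S**2 - 51*S) = 4 + (-57 - S**2 + 51*S) = -53 - S**2 + 51*S)
43091/(-33932) + h(-55)/g(218) = 43091/(-33932) + (-53 - 1*(-55)**2 + 51*(-55))/191 = 43091*(-1/33932) + (-53 - 1*3025 - 2805)*(1/191) = -43091/33932 + (-53 - 3025 - 2805)*(1/191) = -43091/33932 - 5883*1/191 = -43091/33932 - 5883/191 = -207852337/6481012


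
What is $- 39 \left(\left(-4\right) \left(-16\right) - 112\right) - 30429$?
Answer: $-28557$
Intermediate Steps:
$- 39 \left(\left(-4\right) \left(-16\right) - 112\right) - 30429 = - 39 \left(64 - 112\right) - 30429 = \left(-39\right) \left(-48\right) - 30429 = 1872 - 30429 = -28557$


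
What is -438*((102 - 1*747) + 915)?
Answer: -118260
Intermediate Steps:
-438*((102 - 1*747) + 915) = -438*((102 - 747) + 915) = -438*(-645 + 915) = -438*270 = -118260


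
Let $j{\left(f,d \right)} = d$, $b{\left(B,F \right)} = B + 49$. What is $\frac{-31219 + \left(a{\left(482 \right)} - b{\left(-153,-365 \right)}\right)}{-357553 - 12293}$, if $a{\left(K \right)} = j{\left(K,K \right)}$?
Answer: $\frac{10211}{123282} \approx 0.082826$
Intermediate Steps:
$b{\left(B,F \right)} = 49 + B$
$a{\left(K \right)} = K$
$\frac{-31219 + \left(a{\left(482 \right)} - b{\left(-153,-365 \right)}\right)}{-357553 - 12293} = \frac{-31219 + \left(482 - \left(49 - 153\right)\right)}{-357553 - 12293} = \frac{-31219 + \left(482 - -104\right)}{-369846} = \left(-31219 + \left(482 + 104\right)\right) \left(- \frac{1}{369846}\right) = \left(-31219 + 586\right) \left(- \frac{1}{369846}\right) = \left(-30633\right) \left(- \frac{1}{369846}\right) = \frac{10211}{123282}$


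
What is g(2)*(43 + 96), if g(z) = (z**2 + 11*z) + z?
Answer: 3892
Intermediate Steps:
g(z) = z**2 + 12*z
g(2)*(43 + 96) = (2*(12 + 2))*(43 + 96) = (2*14)*139 = 28*139 = 3892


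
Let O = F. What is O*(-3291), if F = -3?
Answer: 9873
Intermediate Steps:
O = -3
O*(-3291) = -3*(-3291) = 9873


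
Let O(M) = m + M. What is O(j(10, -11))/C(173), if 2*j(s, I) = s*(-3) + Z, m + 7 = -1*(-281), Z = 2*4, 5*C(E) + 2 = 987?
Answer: 263/197 ≈ 1.3350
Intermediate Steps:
C(E) = 197 (C(E) = -⅖ + (⅕)*987 = -⅖ + 987/5 = 197)
Z = 8
m = 274 (m = -7 - 1*(-281) = -7 + 281 = 274)
j(s, I) = 4 - 3*s/2 (j(s, I) = (s*(-3) + 8)/2 = (-3*s + 8)/2 = (8 - 3*s)/2 = 4 - 3*s/2)
O(M) = 274 + M
O(j(10, -11))/C(173) = (274 + (4 - 3/2*10))/197 = (274 + (4 - 15))*(1/197) = (274 - 11)*(1/197) = 263*(1/197) = 263/197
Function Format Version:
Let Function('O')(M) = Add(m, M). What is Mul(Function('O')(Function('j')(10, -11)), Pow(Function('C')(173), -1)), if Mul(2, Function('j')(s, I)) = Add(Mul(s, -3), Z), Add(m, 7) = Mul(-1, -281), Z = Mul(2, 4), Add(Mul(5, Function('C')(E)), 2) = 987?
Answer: Rational(263, 197) ≈ 1.3350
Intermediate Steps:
Function('C')(E) = 197 (Function('C')(E) = Add(Rational(-2, 5), Mul(Rational(1, 5), 987)) = Add(Rational(-2, 5), Rational(987, 5)) = 197)
Z = 8
m = 274 (m = Add(-7, Mul(-1, -281)) = Add(-7, 281) = 274)
Function('j')(s, I) = Add(4, Mul(Rational(-3, 2), s)) (Function('j')(s, I) = Mul(Rational(1, 2), Add(Mul(s, -3), 8)) = Mul(Rational(1, 2), Add(Mul(-3, s), 8)) = Mul(Rational(1, 2), Add(8, Mul(-3, s))) = Add(4, Mul(Rational(-3, 2), s)))
Function('O')(M) = Add(274, M)
Mul(Function('O')(Function('j')(10, -11)), Pow(Function('C')(173), -1)) = Mul(Add(274, Add(4, Mul(Rational(-3, 2), 10))), Pow(197, -1)) = Mul(Add(274, Add(4, -15)), Rational(1, 197)) = Mul(Add(274, -11), Rational(1, 197)) = Mul(263, Rational(1, 197)) = Rational(263, 197)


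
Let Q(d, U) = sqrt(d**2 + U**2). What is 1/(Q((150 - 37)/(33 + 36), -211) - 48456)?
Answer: -115349508/5589269771023 - 345*sqrt(8479090)/11178539542046 ≈ -2.0728e-5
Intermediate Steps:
Q(d, U) = sqrt(U**2 + d**2)
1/(Q((150 - 37)/(33 + 36), -211) - 48456) = 1/(sqrt((-211)**2 + ((150 - 37)/(33 + 36))**2) - 48456) = 1/(sqrt(44521 + (113/69)**2) - 48456) = 1/(sqrt(44521 + 12769/4761) - 48456) = 1/(sqrt(211977250/4761) - 48456) = 1/(5*sqrt(8479090)/69 - 48456) = 1/(-48456 + 5*sqrt(8479090)/69)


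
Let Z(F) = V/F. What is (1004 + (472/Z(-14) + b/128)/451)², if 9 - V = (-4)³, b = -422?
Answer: 4473487149630652729/4439752413184 ≈ 1.0076e+6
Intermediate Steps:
V = 73 (V = 9 - 1*(-4)³ = 9 - 1*(-64) = 9 + 64 = 73)
Z(F) = 73/F
(1004 + (472/Z(-14) + b/128)/451)² = (1004 + (472/((73/(-14))) - 422/128)/451)² = (1004 + (472/((73*(-1/14))) - 422*1/128)*(1/451))² = (1004 + (472/(-73/14) - 211/64)*(1/451))² = (1004 + (472*(-14/73) - 211/64)*(1/451))² = (1004 + (-6608/73 - 211/64)*(1/451))² = (1004 - 438315/4672*1/451)² = (1004 - 438315/2107072)² = (2115061973/2107072)² = 4473487149630652729/4439752413184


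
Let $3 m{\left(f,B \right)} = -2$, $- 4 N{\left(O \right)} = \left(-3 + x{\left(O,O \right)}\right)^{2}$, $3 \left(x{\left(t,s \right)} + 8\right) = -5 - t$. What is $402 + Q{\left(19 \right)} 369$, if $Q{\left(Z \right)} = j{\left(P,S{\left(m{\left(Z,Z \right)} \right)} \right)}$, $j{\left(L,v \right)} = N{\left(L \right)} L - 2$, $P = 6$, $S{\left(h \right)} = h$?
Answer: $-119400$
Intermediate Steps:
$x{\left(t,s \right)} = - \frac{29}{3} - \frac{t}{3}$ ($x{\left(t,s \right)} = -8 + \frac{-5 - t}{3} = -8 - \left(\frac{5}{3} + \frac{t}{3}\right) = - \frac{29}{3} - \frac{t}{3}$)
$N{\left(O \right)} = - \frac{\left(- \frac{38}{3} - \frac{O}{3}\right)^{2}}{4}$ ($N{\left(O \right)} = - \frac{\left(-3 - \left(\frac{29}{3} + \frac{O}{3}\right)\right)^{2}}{4} = - \frac{\left(- \frac{38}{3} - \frac{O}{3}\right)^{2}}{4}$)
$m{\left(f,B \right)} = - \frac{2}{3}$ ($m{\left(f,B \right)} = \frac{1}{3} \left(-2\right) = - \frac{2}{3}$)
$j{\left(L,v \right)} = -2 - \frac{L \left(38 + L\right)^{2}}{36}$ ($j{\left(L,v \right)} = - \frac{\left(38 + L\right)^{2}}{36} L - 2 = - \frac{L \left(38 + L\right)^{2}}{36} - 2 = -2 - \frac{L \left(38 + L\right)^{2}}{36}$)
$Q{\left(Z \right)} = - \frac{974}{3}$ ($Q{\left(Z \right)} = -2 - \frac{\left(38 + 6\right)^{2}}{6} = -2 - \frac{44^{2}}{6} = -2 - \frac{1}{6} \cdot 1936 = -2 - \frac{968}{3} = - \frac{974}{3}$)
$402 + Q{\left(19 \right)} 369 = 402 - 119802 = -119400$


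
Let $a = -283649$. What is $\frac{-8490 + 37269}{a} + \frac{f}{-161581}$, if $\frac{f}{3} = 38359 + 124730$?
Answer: $- \frac{143430234882}{45832289069} \approx -3.1295$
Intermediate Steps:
$f = 489267$ ($f = 3 \left(38359 + 124730\right) = 3 \cdot 163089 = 489267$)
$\frac{-8490 + 37269}{a} + \frac{f}{-161581} = \frac{-8490 + 37269}{-283649} + \frac{489267}{-161581} = 28779 \left(- \frac{1}{283649}\right) + 489267 \left(- \frac{1}{161581}\right) = - \frac{28779}{283649} - \frac{489267}{161581} = - \frac{143430234882}{45832289069}$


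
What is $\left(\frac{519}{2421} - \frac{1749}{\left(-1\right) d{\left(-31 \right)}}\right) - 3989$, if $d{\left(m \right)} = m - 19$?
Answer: $- \frac{162358943}{40350} \approx -4023.8$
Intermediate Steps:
$d{\left(m \right)} = -19 + m$
$\left(\frac{519}{2421} - \frac{1749}{\left(-1\right) d{\left(-31 \right)}}\right) - 3989 = \left(\frac{519}{2421} - \frac{1749}{\left(-1\right) \left(-19 - 31\right)}\right) - 3989 = \left(519 \cdot \frac{1}{2421} - \frac{1749}{\left(-1\right) \left(-50\right)}\right) - 3989 = \left(\frac{173}{807} - \frac{1749}{50}\right) - 3989 = - \frac{1402793}{40350} - 3989 = - \frac{162358943}{40350}$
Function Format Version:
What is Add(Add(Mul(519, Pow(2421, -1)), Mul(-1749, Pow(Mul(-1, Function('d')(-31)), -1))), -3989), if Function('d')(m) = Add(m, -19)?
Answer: Rational(-162358943, 40350) ≈ -4023.8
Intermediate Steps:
Function('d')(m) = Add(-19, m)
Add(Add(Mul(519, Pow(2421, -1)), Mul(-1749, Pow(Mul(-1, Function('d')(-31)), -1))), -3989) = Add(Add(Mul(519, Pow(2421, -1)), Mul(-1749, Pow(Mul(-1, Add(-19, -31)), -1))), -3989) = Add(Add(Mul(519, Rational(1, 2421)), Mul(-1749, Pow(Mul(-1, -50), -1))), -3989) = Add(Add(Rational(173, 807), Mul(-1749, Pow(50, -1))), -3989) = Add(Add(Rational(173, 807), Mul(-1749, Rational(1, 50))), -3989) = Add(Add(Rational(173, 807), Rational(-1749, 50)), -3989) = Add(Rational(-1402793, 40350), -3989) = Rational(-162358943, 40350)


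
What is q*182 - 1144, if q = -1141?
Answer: -208806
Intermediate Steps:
q*182 - 1144 = -1141*182 - 1144 = -207662 - 1144 = -208806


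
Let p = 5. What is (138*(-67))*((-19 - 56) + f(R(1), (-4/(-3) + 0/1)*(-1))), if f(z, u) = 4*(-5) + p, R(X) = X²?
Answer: 832140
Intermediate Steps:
f(z, u) = -15 (f(z, u) = 4*(-5) + 5 = -20 + 5 = -15)
(138*(-67))*((-19 - 56) + f(R(1), (-4/(-3) + 0/1)*(-1))) = (138*(-67))*((-19 - 56) - 15) = -9246*(-75 - 15) = -9246*(-90) = 832140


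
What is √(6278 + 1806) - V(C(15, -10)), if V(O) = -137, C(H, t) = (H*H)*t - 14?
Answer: 137 + 2*√2021 ≈ 226.91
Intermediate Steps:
C(H, t) = -14 + t*H² (C(H, t) = H²*t - 14 = t*H² - 14 = -14 + t*H²)
√(6278 + 1806) - V(C(15, -10)) = √(6278 + 1806) - 1*(-137) = √8084 + 137 = 2*√2021 + 137 = 137 + 2*√2021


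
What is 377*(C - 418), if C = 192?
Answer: -85202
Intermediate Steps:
377*(C - 418) = 377*(192 - 418) = 377*(-226) = -85202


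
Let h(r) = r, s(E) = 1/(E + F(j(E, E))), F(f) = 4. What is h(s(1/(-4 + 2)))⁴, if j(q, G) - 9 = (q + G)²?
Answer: 16/2401 ≈ 0.0066639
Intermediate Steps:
j(q, G) = 9 + (G + q)² (j(q, G) = 9 + (q + G)² = 9 + (G + q)²)
s(E) = 1/(4 + E) (s(E) = 1/(E + 4) = 1/(4 + E))
h(s(1/(-4 + 2)))⁴ = (1/(4 + 1/(-4 + 2)))⁴ = (1/(4 + 1/(-2)))⁴ = (1/(4 - ½))⁴ = (1/(7/2))⁴ = (2/7)⁴ = 16/2401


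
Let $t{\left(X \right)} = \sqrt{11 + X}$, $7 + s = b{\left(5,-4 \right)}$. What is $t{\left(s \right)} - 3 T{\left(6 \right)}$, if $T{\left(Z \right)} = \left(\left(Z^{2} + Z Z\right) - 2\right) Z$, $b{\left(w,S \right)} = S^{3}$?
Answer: $-1260 + 2 i \sqrt{15} \approx -1260.0 + 7.746 i$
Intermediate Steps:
$T{\left(Z \right)} = Z \left(-2 + 2 Z^{2}\right)$ ($T{\left(Z \right)} = \left(\left(Z^{2} + Z^{2}\right) - 2\right) Z = \left(2 Z^{2} - 2\right) Z = \left(-2 + 2 Z^{2}\right) Z = Z \left(-2 + 2 Z^{2}\right)$)
$s = -71$ ($s = -7 + \left(-4\right)^{3} = -7 - 64 = -71$)
$t{\left(s \right)} - 3 T{\left(6 \right)} = \sqrt{11 - 71} - 3 \cdot 2 \cdot 6 \left(-1 + 6^{2}\right) = \sqrt{-60} - 3 \cdot 2 \cdot 6 \left(-1 + 36\right) = 2 i \sqrt{15} - 3 \cdot 2 \cdot 6 \cdot 35 = 2 i \sqrt{15} - 1260 = -1260 + 2 i \sqrt{15}$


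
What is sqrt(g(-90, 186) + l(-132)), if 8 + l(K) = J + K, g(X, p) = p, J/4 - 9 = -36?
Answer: I*sqrt(62) ≈ 7.874*I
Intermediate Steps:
J = -108 (J = 36 + 4*(-36) = 36 - 144 = -108)
l(K) = -116 + K (l(K) = -8 + (-108 + K) = -116 + K)
sqrt(g(-90, 186) + l(-132)) = sqrt(186 + (-116 - 132)) = sqrt(186 - 248) = sqrt(-62) = I*sqrt(62)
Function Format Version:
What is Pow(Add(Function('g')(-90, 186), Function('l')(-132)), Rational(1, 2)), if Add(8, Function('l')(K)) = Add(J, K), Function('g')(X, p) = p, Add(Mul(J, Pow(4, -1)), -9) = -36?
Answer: Mul(I, Pow(62, Rational(1, 2))) ≈ Mul(7.8740, I)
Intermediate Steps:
J = -108 (J = Add(36, Mul(4, -36)) = Add(36, -144) = -108)
Function('l')(K) = Add(-116, K) (Function('l')(K) = Add(-8, Add(-108, K)) = Add(-116, K))
Pow(Add(Function('g')(-90, 186), Function('l')(-132)), Rational(1, 2)) = Pow(Add(186, Add(-116, -132)), Rational(1, 2)) = Pow(Add(186, -248), Rational(1, 2)) = Pow(-62, Rational(1, 2)) = Mul(I, Pow(62, Rational(1, 2)))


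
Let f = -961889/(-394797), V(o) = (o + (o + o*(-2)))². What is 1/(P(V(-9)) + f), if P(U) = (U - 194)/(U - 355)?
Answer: 140152935/418061213 ≈ 0.33525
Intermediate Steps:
V(o) = 0 (V(o) = (o + (o - 2*o))² = (o - o)² = 0² = 0)
P(U) = (-194 + U)/(-355 + U)
f = 961889/394797 (f = -961889*(-1/394797) = 961889/394797 ≈ 2.4364)
1/(P(V(-9)) + f) = 1/((-194 + 0)/(-355 + 0) + 961889/394797) = 1/(-194/(-355) + 961889/394797) = 1/(-1/355*(-194) + 961889/394797) = 1/(194/355 + 961889/394797) = 1/(418061213/140152935) = 140152935/418061213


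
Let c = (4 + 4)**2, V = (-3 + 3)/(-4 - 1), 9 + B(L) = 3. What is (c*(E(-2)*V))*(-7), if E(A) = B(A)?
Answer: 0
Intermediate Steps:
B(L) = -6 (B(L) = -9 + 3 = -6)
E(A) = -6
V = 0 (V = 0/(-5) = 0*(-1/5) = 0)
c = 64 (c = 8**2 = 64)
(c*(E(-2)*V))*(-7) = (64*(-6*0))*(-7) = (64*0)*(-7) = 0*(-7) = 0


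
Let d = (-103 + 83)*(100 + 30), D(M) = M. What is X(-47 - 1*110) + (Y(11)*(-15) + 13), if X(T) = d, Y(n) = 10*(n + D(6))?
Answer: -5137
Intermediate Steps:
d = -2600 (d = -20*130 = -2600)
Y(n) = 60 + 10*n (Y(n) = 10*(n + 6) = 10*(6 + n) = 60 + 10*n)
X(T) = -2600
X(-47 - 1*110) + (Y(11)*(-15) + 13) = -2600 + ((60 + 10*11)*(-15) + 13) = -2600 + ((60 + 110)*(-15) + 13) = -2600 + (170*(-15) + 13) = -2600 + (-2550 + 13) = -2600 - 2537 = -5137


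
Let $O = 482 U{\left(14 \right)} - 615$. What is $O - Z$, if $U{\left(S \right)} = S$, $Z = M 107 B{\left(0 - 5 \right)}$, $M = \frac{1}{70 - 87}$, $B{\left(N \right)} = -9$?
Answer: $\frac{103298}{17} \approx 6076.4$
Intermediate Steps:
$M = - \frac{1}{17}$ ($M = \frac{1}{-17} = - \frac{1}{17} \approx -0.058824$)
$Z = \frac{963}{17}$ ($Z = \left(- \frac{1}{17}\right) 107 \left(-9\right) = \left(- \frac{107}{17}\right) \left(-9\right) = \frac{963}{17} \approx 56.647$)
$O = 6133$ ($O = 482 \cdot 14 - 615 = 6748 - 615 = 6133$)
$O - Z = 6133 - \frac{963}{17} = \frac{103298}{17}$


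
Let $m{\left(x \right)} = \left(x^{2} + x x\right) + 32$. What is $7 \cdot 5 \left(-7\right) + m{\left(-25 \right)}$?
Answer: $1037$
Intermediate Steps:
$m{\left(x \right)} = 32 + 2 x^{2}$ ($m{\left(x \right)} = \left(x^{2} + x^{2}\right) + 32 = 2 x^{2} + 32 = 32 + 2 x^{2}$)
$7 \cdot 5 \left(-7\right) + m{\left(-25 \right)} = 7 \cdot 5 \left(-7\right) + \left(32 + 2 \left(-25\right)^{2}\right) = 35 \left(-7\right) + \left(32 + 2 \cdot 625\right) = -245 + \left(32 + 1250\right) = -245 + 1282 = 1037$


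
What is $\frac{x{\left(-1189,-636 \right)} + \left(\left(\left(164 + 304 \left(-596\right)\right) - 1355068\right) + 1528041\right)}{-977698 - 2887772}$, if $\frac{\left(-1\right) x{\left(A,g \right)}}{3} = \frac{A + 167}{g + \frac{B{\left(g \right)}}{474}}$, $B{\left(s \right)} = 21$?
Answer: $\frac{161811007}{77681258214} \approx 0.002083$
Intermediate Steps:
$x{\left(A,g \right)} = - \frac{3 \left(167 + A\right)}{\frac{7}{158} + g}$ ($x{\left(A,g \right)} = - 3 \frac{A + 167}{g + \frac{21}{474}} = - 3 \frac{167 + A}{g + 21 \cdot \frac{1}{474}} = - 3 \frac{167 + A}{g + \frac{7}{158}} = - 3 \frac{167 + A}{\frac{7}{158} + g} = - \frac{3 \left(167 + A\right)}{\frac{7}{158} + g}$)
$\frac{x{\left(-1189,-636 \right)} + \left(\left(\left(164 + 304 \left(-596\right)\right) - 1355068\right) + 1528041\right)}{-977698 - 2887772} = \frac{\frac{474 \left(-167 - -1189\right)}{7 + 158 \left(-636\right)} + \left(\left(\left(164 + 304 \left(-596\right)\right) - 1355068\right) + 1528041\right)}{-977698 - 2887772} = \frac{\frac{474 \left(-167 + 1189\right)}{7 - 100488} + \left(\left(\left(164 - 181184\right) - 1355068\right) + 1528041\right)}{-3865470} = \left(474 \frac{1}{-100481} \cdot 1022 + \left(\left(-181020 - 1355068\right) + 1528041\right)\right) \left(- \frac{1}{3865470}\right) = \left(474 \left(- \frac{1}{100481}\right) 1022 + \left(-1536088 + 1528041\right)\right) \left(- \frac{1}{3865470}\right) = \left(- \frac{484428}{100481} - 8047\right) \left(- \frac{1}{3865470}\right) = \left(- \frac{809055035}{100481}\right) \left(- \frac{1}{3865470}\right) = \frac{161811007}{77681258214}$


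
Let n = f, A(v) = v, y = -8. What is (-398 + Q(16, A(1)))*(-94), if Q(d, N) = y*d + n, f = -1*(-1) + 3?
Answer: 49068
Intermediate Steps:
f = 4 (f = 1 + 3 = 4)
n = 4
Q(d, N) = 4 - 8*d (Q(d, N) = -8*d + 4 = 4 - 8*d)
(-398 + Q(16, A(1)))*(-94) = (-398 + (4 - 8*16))*(-94) = (-398 + (4 - 128))*(-94) = (-398 - 124)*(-94) = -522*(-94) = 49068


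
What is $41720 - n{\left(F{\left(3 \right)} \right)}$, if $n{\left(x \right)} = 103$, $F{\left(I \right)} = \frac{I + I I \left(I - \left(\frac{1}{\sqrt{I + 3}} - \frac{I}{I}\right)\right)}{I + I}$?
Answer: $41617$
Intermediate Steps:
$F{\left(I \right)} = \frac{I + I^{2} \left(1 + I - \frac{1}{\sqrt{3 + I}}\right)}{2 I}$ ($F{\left(I \right)} = \frac{I + I^{2} \left(I + \left(- \frac{1}{\sqrt{3 + I}} + 1\right)\right)}{2 I} = \left(I + I^{2} \left(I + \left(- \frac{1}{\sqrt{3 + I}} + 1\right)\right)\right) \frac{1}{2 I} = \left(I + I^{2} \left(I + \left(1 - \frac{1}{\sqrt{3 + I}}\right)\right)\right) \frac{1}{2 I} = \left(I + I^{2} \left(1 + I - \frac{1}{\sqrt{3 + I}}\right)\right) \frac{1}{2 I} = \frac{I + I^{2} \left(1 + I - \frac{1}{\sqrt{3 + I}}\right)}{2 I}$)
$41720 - n{\left(F{\left(3 \right)} \right)} = 41720 - 103 = 41617$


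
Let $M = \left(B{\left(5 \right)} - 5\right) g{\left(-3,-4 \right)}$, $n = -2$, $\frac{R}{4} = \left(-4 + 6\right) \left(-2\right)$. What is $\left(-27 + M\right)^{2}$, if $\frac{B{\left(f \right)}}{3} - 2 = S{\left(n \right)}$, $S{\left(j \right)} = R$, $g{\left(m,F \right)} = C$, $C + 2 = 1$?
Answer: $400$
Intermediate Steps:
$C = -1$ ($C = -2 + 1 = -1$)
$g{\left(m,F \right)} = -1$
$R = -16$ ($R = 4 \left(-4 + 6\right) \left(-2\right) = 4 \cdot 2 \left(-2\right) = 4 \left(-4\right) = -16$)
$S{\left(j \right)} = -16$
$B{\left(f \right)} = -42$ ($B{\left(f \right)} = 6 + 3 \left(-16\right) = 6 - 48 = -42$)
$M = 47$ ($M = \left(-42 - 5\right) \left(-1\right) = \left(-47\right) \left(-1\right) = 47$)
$\left(-27 + M\right)^{2} = \left(-27 + 47\right)^{2} = 20^{2} = 400$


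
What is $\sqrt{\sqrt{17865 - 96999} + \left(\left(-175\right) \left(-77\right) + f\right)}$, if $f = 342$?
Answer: $\sqrt{13817 + 11 i \sqrt{654}} \approx 117.55 + 1.197 i$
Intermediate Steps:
$\sqrt{\sqrt{17865 - 96999} + \left(\left(-175\right) \left(-77\right) + f\right)} = \sqrt{\sqrt{17865 - 96999} + \left(\left(-175\right) \left(-77\right) + 342\right)} = \sqrt{\sqrt{-79134} + \left(13475 + 342\right)} = \sqrt{11 i \sqrt{654} + 13817} = \sqrt{13817 + 11 i \sqrt{654}}$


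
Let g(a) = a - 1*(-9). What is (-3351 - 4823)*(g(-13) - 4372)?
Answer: 35769424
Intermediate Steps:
g(a) = 9 + a (g(a) = a + 9 = 9 + a)
(-3351 - 4823)*(g(-13) - 4372) = (-3351 - 4823)*((9 - 13) - 4372) = -8174*(-4 - 4372) = -8174*(-4376) = 35769424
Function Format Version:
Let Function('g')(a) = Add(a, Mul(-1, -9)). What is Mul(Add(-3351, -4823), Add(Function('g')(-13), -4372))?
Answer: 35769424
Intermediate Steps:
Function('g')(a) = Add(9, a) (Function('g')(a) = Add(a, 9) = Add(9, a))
Mul(Add(-3351, -4823), Add(Function('g')(-13), -4372)) = Mul(Add(-3351, -4823), Add(Add(9, -13), -4372)) = Mul(-8174, Add(-4, -4372)) = Mul(-8174, -4376) = 35769424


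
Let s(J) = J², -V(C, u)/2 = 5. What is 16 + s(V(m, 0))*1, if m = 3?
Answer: 116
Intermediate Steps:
V(C, u) = -10 (V(C, u) = -2*5 = -10)
16 + s(V(m, 0))*1 = 16 + (-10)²*1 = 16 + 100*1 = 16 + 100 = 116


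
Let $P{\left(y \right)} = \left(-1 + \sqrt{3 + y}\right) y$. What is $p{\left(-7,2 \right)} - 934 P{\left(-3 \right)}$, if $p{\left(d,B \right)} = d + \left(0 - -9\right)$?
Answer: $-2800$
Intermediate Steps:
$p{\left(d,B \right)} = 9 + d$ ($p{\left(d,B \right)} = d + \left(0 + 9\right) = d + 9 = 9 + d$)
$P{\left(y \right)} = y \left(-1 + \sqrt{3 + y}\right)$
$p{\left(-7,2 \right)} - 934 P{\left(-3 \right)} = \left(9 - 7\right) - 934 \left(- 3 \left(-1 + \sqrt{3 - 3}\right)\right) = 2 - 934 \left(- 3 \left(-1 + \sqrt{0}\right)\right) = 2 - 934 \left(- 3 \left(-1 + 0\right)\right) = 2 - 934 \left(\left(-3\right) \left(-1\right)\right) = 2 - 2802 = -2800$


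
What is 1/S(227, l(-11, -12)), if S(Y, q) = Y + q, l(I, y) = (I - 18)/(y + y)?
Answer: 24/5477 ≈ 0.0043820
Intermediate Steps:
l(I, y) = (-18 + I)/(2*y) (l(I, y) = (-18 + I)/((2*y)) = (-18 + I)*(1/(2*y)) = (-18 + I)/(2*y))
1/S(227, l(-11, -12)) = 1/(227 + (½)*(-18 - 11)/(-12)) = 1/(227 + (½)*(-1/12)*(-29)) = 1/(227 + 29/24) = 1/(5477/24) = 24/5477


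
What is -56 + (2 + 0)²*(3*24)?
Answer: 232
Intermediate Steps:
-56 + (2 + 0)²*(3*24) = -56 + 2²*72 = -56 + 4*72 = -56 + 288 = 232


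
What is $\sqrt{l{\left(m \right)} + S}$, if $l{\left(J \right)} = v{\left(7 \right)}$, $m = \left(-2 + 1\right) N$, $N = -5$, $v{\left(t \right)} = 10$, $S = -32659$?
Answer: $i \sqrt{32649} \approx 180.69 i$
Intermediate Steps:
$m = 5$ ($m = \left(-2 + 1\right) \left(-5\right) = \left(-1\right) \left(-5\right) = 5$)
$l{\left(J \right)} = 10$
$\sqrt{l{\left(m \right)} + S} = \sqrt{10 - 32659} = \sqrt{-32649} = i \sqrt{32649}$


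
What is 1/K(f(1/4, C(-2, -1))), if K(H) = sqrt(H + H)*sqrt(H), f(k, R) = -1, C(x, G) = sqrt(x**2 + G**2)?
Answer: -sqrt(2)/2 ≈ -0.70711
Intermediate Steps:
C(x, G) = sqrt(G**2 + x**2)
K(H) = H*sqrt(2) (K(H) = sqrt(2*H)*sqrt(H) = (sqrt(2)*sqrt(H))*sqrt(H) = H*sqrt(2))
1/K(f(1/4, C(-2, -1))) = 1/(-sqrt(2)) = -sqrt(2)/2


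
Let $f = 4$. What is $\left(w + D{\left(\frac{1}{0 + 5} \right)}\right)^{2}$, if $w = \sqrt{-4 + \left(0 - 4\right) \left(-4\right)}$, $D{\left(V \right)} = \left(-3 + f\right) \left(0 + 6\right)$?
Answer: $48 + 24 \sqrt{3} \approx 89.569$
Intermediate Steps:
$D{\left(V \right)} = 6$ ($D{\left(V \right)} = \left(-3 + 4\right) \left(0 + 6\right) = 1 \cdot 6 = 6$)
$w = 2 \sqrt{3}$ ($w = \sqrt{-4 - -16} = \sqrt{-4 + 16} = \sqrt{12} = 2 \sqrt{3} \approx 3.4641$)
$\left(w + D{\left(\frac{1}{0 + 5} \right)}\right)^{2} = \left(2 \sqrt{3} + 6\right)^{2} = \left(6 + 2 \sqrt{3}\right)^{2}$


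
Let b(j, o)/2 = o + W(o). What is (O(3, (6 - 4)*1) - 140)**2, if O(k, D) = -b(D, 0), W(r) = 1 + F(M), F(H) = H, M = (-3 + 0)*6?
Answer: 11236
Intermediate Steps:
M = -18 (M = -3*6 = -18)
W(r) = -17 (W(r) = 1 - 18 = -17)
b(j, o) = -34 + 2*o (b(j, o) = 2*(o - 17) = 2*(-17 + o) = -34 + 2*o)
O(k, D) = 34 (O(k, D) = -(-34 + 2*0) = -(-34 + 0) = -1*(-34) = 34)
(O(3, (6 - 4)*1) - 140)**2 = (34 - 140)**2 = (-106)**2 = 11236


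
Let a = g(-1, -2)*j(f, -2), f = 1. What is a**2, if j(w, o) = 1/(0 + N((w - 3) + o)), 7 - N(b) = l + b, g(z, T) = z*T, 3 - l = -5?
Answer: 4/9 ≈ 0.44444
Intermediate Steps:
l = 8 (l = 3 - 1*(-5) = 3 + 5 = 8)
g(z, T) = T*z
N(b) = -1 - b (N(b) = 7 - (8 + b) = 7 + (-8 - b) = -1 - b)
j(w, o) = 1/(2 - o - w) (j(w, o) = 1/(0 + (-1 - ((w - 3) + o))) = 1/(0 + (-1 - ((-3 + w) + o))) = 1/(0 + (-1 - (-3 + o + w))) = 1/(0 + (-1 + (3 - o - w))) = 1/(0 + (2 - o - w)) = 1/(2 - o - w))
a = 2/3 (a = (-2*(-1))*(-1/(-2 - 2 + 1)) = 2*(-1/(-3)) = 2*(-1*(-1/3)) = 2*(1/3) = 2/3 ≈ 0.66667)
a**2 = (2/3)**2 = 4/9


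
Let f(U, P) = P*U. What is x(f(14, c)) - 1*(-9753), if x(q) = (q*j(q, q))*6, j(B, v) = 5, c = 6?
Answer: 12273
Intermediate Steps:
x(q) = 30*q (x(q) = (q*5)*6 = (5*q)*6 = 30*q)
x(f(14, c)) - 1*(-9753) = 30*(6*14) - 1*(-9753) = 30*84 + 9753 = 2520 + 9753 = 12273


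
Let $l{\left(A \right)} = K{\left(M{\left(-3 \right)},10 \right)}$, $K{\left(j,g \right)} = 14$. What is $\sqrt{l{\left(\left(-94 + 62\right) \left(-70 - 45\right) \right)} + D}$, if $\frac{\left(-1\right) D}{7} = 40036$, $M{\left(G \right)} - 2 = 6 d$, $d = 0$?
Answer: $i \sqrt{280238} \approx 529.38 i$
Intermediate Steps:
$M{\left(G \right)} = 2$ ($M{\left(G \right)} = 2 + 6 \cdot 0 = 2 + 0 = 2$)
$l{\left(A \right)} = 14$
$D = -280252$ ($D = \left(-7\right) 40036 = -280252$)
$\sqrt{l{\left(\left(-94 + 62\right) \left(-70 - 45\right) \right)} + D} = \sqrt{14 - 280252} = \sqrt{-280238} = i \sqrt{280238}$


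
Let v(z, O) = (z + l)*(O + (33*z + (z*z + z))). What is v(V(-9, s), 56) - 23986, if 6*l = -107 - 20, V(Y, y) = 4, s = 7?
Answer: -82670/3 ≈ -27557.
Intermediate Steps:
l = -127/6 (l = (-107 - 20)/6 = (1/6)*(-127) = -127/6 ≈ -21.167)
v(z, O) = (-127/6 + z)*(O + z**2 + 34*z) (v(z, O) = (z - 127/6)*(O + (33*z + (z*z + z))) = (-127/6 + z)*(O + (33*z + (z**2 + z))) = (-127/6 + z)*(O + (33*z + (z + z**2))) = (-127/6 + z)*(O + (z**2 + 34*z)) = (-127/6 + z)*(O + z**2 + 34*z))
v(V(-9, s), 56) - 23986 = (4**3 - 2159/3*4 - 127/6*56 + (77/6)*4**2 + 56*4) - 23986 = (64 - 8636/3 - 3556/3 + (77/6)*16 + 224) - 23986 = (64 - 8636/3 - 3556/3 + 616/3 + 224) - 23986 = -10712/3 - 23986 = -82670/3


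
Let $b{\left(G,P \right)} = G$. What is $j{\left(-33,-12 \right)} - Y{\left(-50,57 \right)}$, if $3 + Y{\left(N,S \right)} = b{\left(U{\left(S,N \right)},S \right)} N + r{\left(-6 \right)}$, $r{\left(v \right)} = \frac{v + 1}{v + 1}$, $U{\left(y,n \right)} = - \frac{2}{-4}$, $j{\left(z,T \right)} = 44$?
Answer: $71$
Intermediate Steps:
$U{\left(y,n \right)} = \frac{1}{2}$ ($U{\left(y,n \right)} = \left(-2\right) \left(- \frac{1}{4}\right) = \frac{1}{2}$)
$r{\left(v \right)} = 1$ ($r{\left(v \right)} = \frac{1 + v}{1 + v} = 1$)
$Y{\left(N,S \right)} = -2 + \frac{N}{2}$ ($Y{\left(N,S \right)} = -3 + \left(\frac{N}{2} + 1\right) = -3 + \left(1 + \frac{N}{2}\right) = -2 + \frac{N}{2}$)
$j{\left(-33,-12 \right)} - Y{\left(-50,57 \right)} = 44 - \left(-2 + \frac{1}{2} \left(-50\right)\right) = 44 - \left(-2 - 25\right) = 44 - -27 = 44 + 27 = 71$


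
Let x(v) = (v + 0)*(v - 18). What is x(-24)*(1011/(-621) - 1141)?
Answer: -26490688/23 ≈ -1.1518e+6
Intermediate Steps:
x(v) = v*(-18 + v)
x(-24)*(1011/(-621) - 1141) = (-24*(-18 - 24))*(1011/(-621) - 1141) = (-24*(-42))*(1011*(-1/621) - 1141) = 1008*(-337/207 - 1141) = 1008*(-236524/207) = -26490688/23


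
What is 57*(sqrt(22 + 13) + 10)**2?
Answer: 7695 + 1140*sqrt(35) ≈ 14439.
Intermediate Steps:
57*(sqrt(22 + 13) + 10)**2 = 57*(sqrt(35) + 10)**2 = 57*(10 + sqrt(35))**2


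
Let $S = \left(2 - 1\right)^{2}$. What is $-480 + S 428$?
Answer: $-52$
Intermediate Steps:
$S = 1$ ($S = 1^{2} = 1$)
$-480 + S 428 = -480 + 1 \cdot 428 = -480 + 428 = -52$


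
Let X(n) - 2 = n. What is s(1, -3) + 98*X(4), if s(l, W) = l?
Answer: 589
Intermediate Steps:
X(n) = 2 + n
s(1, -3) + 98*X(4) = 1 + 98*(2 + 4) = 1 + 98*6 = 1 + 588 = 589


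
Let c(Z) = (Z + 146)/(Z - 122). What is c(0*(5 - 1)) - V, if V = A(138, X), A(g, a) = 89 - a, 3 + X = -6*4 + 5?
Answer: -6844/61 ≈ -112.20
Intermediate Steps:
X = -22 (X = -3 + (-6*4 + 5) = -3 + (-24 + 5) = -3 - 19 = -22)
V = 111 (V = 89 - 1*(-22) = 89 + 22 = 111)
c(Z) = (146 + Z)/(-122 + Z)
c(0*(5 - 1)) - V = (146 + 0*(5 - 1))/(-122 + 0*(5 - 1)) - 1*111 = (146 + 0*4)/(-122 + 0*4) - 111 = (146 + 0)/(-122 + 0) - 111 = 146/(-122) - 111 = -1/122*146 - 111 = -73/61 - 111 = -6844/61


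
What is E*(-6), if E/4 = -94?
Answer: 2256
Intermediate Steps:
E = -376 (E = 4*(-94) = -376)
E*(-6) = -376*(-6) = 2256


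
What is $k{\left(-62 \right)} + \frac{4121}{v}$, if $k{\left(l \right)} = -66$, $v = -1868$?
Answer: $- \frac{127409}{1868} \approx -68.206$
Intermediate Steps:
$k{\left(-62 \right)} + \frac{4121}{v} = -66 + \frac{4121}{-1868} = -66 + 4121 \left(- \frac{1}{1868}\right) = -66 - \frac{4121}{1868} = - \frac{127409}{1868}$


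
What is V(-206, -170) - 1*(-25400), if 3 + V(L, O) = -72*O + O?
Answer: 37467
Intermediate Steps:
V(L, O) = -3 - 71*O (V(L, O) = -3 + (-72*O + O) = -3 - 71*O)
V(-206, -170) - 1*(-25400) = (-3 - 71*(-170)) - 1*(-25400) = (-3 + 12070) + 25400 = 12067 + 25400 = 37467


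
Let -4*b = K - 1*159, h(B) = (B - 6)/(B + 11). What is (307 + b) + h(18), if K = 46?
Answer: 38937/116 ≈ 335.66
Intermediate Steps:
h(B) = (-6 + B)/(11 + B)
b = 113/4 (b = -(46 - 1*159)/4 = -(46 - 159)/4 = -¼*(-113) = 113/4 ≈ 28.250)
(307 + b) + h(18) = (307 + 113/4) + (-6 + 18)/(11 + 18) = 1341/4 + 12/29 = 38937/116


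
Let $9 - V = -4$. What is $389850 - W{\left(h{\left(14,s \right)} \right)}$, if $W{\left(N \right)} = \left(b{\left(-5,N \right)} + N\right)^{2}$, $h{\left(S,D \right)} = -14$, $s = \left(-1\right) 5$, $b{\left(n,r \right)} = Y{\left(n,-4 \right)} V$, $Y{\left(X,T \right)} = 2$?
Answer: $389706$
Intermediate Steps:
$V = 13$ ($V = 9 - -4 = 9 + 4 = 13$)
$b{\left(n,r \right)} = 26$ ($b{\left(n,r \right)} = 2 \cdot 13 = 26$)
$s = -5$
$W{\left(N \right)} = \left(26 + N\right)^{2}$
$389850 - W{\left(h{\left(14,s \right)} \right)} = 389850 - \left(26 - 14\right)^{2} = 389850 - 12^{2} = 389850 - 144 = 389706$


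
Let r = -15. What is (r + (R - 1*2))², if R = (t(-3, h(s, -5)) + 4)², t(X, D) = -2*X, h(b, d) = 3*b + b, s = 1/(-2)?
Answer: 6889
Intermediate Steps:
s = -½ ≈ -0.50000
h(b, d) = 4*b
R = 100 (R = (-2*(-3) + 4)² = (6 + 4)² = 10² = 100)
(r + (R - 1*2))² = (-15 + (100 - 1*2))² = (-15 + (100 - 2))² = (-15 + 98)² = 83² = 6889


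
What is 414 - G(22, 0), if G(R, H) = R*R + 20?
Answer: -90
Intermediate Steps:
G(R, H) = 20 + R² (G(R, H) = R² + 20 = 20 + R²)
414 - G(22, 0) = 414 - (20 + 22²) = 414 - (20 + 484) = 414 - 1*504 = 414 - 504 = -90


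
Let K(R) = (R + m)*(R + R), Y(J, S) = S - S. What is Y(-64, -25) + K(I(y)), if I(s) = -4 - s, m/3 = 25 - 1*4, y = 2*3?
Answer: -1060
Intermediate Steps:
Y(J, S) = 0
y = 6
m = 63 (m = 3*(25 - 1*4) = 3*(25 - 4) = 3*21 = 63)
K(R) = 2*R*(63 + R) (K(R) = (R + 63)*(R + R) = (63 + R)*(2*R) = 2*R*(63 + R))
Y(-64, -25) + K(I(y)) = 0 + 2*(-4 - 1*6)*(63 + (-4 - 1*6)) = 0 + 2*(-4 - 6)*(63 + (-4 - 6)) = 0 + 2*(-10)*(63 - 10) = 0 + 2*(-10)*53 = 0 - 1060 = -1060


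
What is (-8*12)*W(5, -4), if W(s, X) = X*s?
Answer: 1920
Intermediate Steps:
(-8*12)*W(5, -4) = (-8*12)*(-4*5) = -96*(-20) = 1920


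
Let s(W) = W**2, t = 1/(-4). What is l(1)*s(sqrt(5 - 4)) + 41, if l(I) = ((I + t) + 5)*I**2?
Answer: 187/4 ≈ 46.750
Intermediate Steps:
t = -1/4 (t = 1*(-1/4) = -1/4 ≈ -0.25000)
l(I) = I**2*(19/4 + I) (l(I) = ((I - 1/4) + 5)*I**2 = ((-1/4 + I) + 5)*I**2 = (19/4 + I)*I**2 = I**2*(19/4 + I))
l(1)*s(sqrt(5 - 4)) + 41 = (1**2*(19/4 + 1))*(sqrt(5 - 4))**2 + 41 = (1*(23/4))*(sqrt(1))**2 + 41 = (23/4)*1**2 + 41 = (23/4)*1 + 41 = 23/4 + 41 = 187/4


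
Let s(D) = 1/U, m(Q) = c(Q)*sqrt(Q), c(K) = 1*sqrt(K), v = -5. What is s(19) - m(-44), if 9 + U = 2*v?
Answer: 835/19 ≈ 43.947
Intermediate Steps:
c(K) = sqrt(K)
U = -19 (U = -9 + 2*(-5) = -9 - 10 = -19)
m(Q) = Q (m(Q) = sqrt(Q)*sqrt(Q) = Q)
s(D) = -1/19 (s(D) = 1/(-19) = -1/19)
s(19) - m(-44) = -1/19 - 1*(-44) = -1/19 + 44 = 835/19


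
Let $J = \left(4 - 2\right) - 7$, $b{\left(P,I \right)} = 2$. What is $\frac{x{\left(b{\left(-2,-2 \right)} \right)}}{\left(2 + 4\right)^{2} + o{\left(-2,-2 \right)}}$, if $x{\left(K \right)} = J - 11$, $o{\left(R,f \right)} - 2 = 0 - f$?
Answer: $- \frac{2}{5} \approx -0.4$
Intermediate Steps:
$J = -5$ ($J = 2 - 7 = -5$)
$o{\left(R,f \right)} = 2 - f$ ($o{\left(R,f \right)} = 2 + \left(0 - f\right) = 2 - f$)
$x{\left(K \right)} = -16$ ($x{\left(K \right)} = -5 - 11 = -16$)
$\frac{x{\left(b{\left(-2,-2 \right)} \right)}}{\left(2 + 4\right)^{2} + o{\left(-2,-2 \right)}} = - \frac{16}{\left(2 + 4\right)^{2} + \left(2 - -2\right)} = - \frac{16}{6^{2} + \left(2 + 2\right)} = - \frac{16}{36 + 4} = - \frac{16}{40} = \left(-16\right) \frac{1}{40} = - \frac{2}{5}$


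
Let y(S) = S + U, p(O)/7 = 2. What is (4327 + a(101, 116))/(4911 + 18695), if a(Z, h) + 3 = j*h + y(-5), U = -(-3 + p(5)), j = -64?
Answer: -1558/11803 ≈ -0.13200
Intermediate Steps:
p(O) = 14 (p(O) = 7*2 = 14)
U = -11 (U = -(-3 + 14) = -1*11 = -11)
y(S) = -11 + S (y(S) = S - 11 = -11 + S)
a(Z, h) = -19 - 64*h (a(Z, h) = -3 + (-64*h + (-11 - 5)) = -3 + (-64*h - 16) = -3 + (-16 - 64*h) = -19 - 64*h)
(4327 + a(101, 116))/(4911 + 18695) = (4327 + (-19 - 64*116))/(4911 + 18695) = (4327 + (-19 - 7424))/23606 = (4327 - 7443)*(1/23606) = -3116*1/23606 = -1558/11803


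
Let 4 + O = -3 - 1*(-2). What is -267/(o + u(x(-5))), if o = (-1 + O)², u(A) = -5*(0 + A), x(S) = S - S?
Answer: -89/12 ≈ -7.4167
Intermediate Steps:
O = -5 (O = -4 + (-3 - 1*(-2)) = -4 + (-3 + 2) = -4 - 1 = -5)
x(S) = 0
u(A) = -5*A
o = 36 (o = (-1 - 5)² = (-6)² = 36)
-267/(o + u(x(-5))) = -267/(36 - 5*0) = -267/(36 + 0) = -267/36 = -267*1/36 = -89/12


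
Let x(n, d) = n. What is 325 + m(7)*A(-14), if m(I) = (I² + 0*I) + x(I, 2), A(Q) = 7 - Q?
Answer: 1501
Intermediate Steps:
m(I) = I + I² (m(I) = (I² + 0*I) + I = (I² + 0) + I = I² + I = I + I²)
325 + m(7)*A(-14) = 325 + (7*(1 + 7))*(7 - 1*(-14)) = 325 + (7*8)*(7 + 14) = 325 + 56*21 = 325 + 1176 = 1501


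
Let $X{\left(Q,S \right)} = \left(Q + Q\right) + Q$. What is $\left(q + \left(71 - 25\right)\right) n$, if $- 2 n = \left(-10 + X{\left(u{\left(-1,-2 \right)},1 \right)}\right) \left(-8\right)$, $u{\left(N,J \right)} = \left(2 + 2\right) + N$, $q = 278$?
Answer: $-1296$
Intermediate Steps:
$u{\left(N,J \right)} = 4 + N$
$X{\left(Q,S \right)} = 3 Q$ ($X{\left(Q,S \right)} = 2 Q + Q = 3 Q$)
$n = -4$ ($n = - \frac{\left(-10 + 3 \left(4 - 1\right)\right) \left(-8\right)}{2} = - \frac{\left(-10 + 3 \cdot 3\right) \left(-8\right)}{2} = - \frac{\left(-10 + 9\right) \left(-8\right)}{2} = - \frac{\left(-1\right) \left(-8\right)}{2} = \left(- \frac{1}{2}\right) 8 = -4$)
$\left(q + \left(71 - 25\right)\right) n = \left(278 + \left(71 - 25\right)\right) \left(-4\right) = \left(278 + 46\right) \left(-4\right) = 324 \left(-4\right) = -1296$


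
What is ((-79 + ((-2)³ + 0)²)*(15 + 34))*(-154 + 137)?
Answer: 12495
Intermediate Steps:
((-79 + ((-2)³ + 0)²)*(15 + 34))*(-154 + 137) = ((-79 + (-8 + 0)²)*49)*(-17) = ((-79 + (-8)²)*49)*(-17) = ((-79 + 64)*49)*(-17) = -15*49*(-17) = -735*(-17) = 12495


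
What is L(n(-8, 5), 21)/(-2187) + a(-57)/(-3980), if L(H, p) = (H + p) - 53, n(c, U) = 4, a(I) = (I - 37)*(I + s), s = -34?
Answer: -9298079/4352130 ≈ -2.1364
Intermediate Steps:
a(I) = (-37 + I)*(-34 + I) (a(I) = (I - 37)*(I - 34) = (-37 + I)*(-34 + I))
L(H, p) = -53 + H + p
L(n(-8, 5), 21)/(-2187) + a(-57)/(-3980) = (-53 + 4 + 21)/(-2187) + (1258 + (-57)**2 - 71*(-57))/(-3980) = -28*(-1/2187) + (1258 + 3249 + 4047)*(-1/3980) = 28/2187 + 8554*(-1/3980) = 28/2187 - 4277/1990 = -9298079/4352130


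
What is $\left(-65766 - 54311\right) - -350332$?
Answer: $230255$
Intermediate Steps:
$\left(-65766 - 54311\right) - -350332 = -120077 + 350332 = 230255$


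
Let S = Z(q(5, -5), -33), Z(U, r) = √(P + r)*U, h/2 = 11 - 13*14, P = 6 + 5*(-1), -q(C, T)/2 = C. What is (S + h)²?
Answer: 113764 + 27360*I*√2 ≈ 1.1376e+5 + 38693.0*I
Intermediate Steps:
q(C, T) = -2*C
P = 1 (P = 6 - 5 = 1)
h = -342 (h = 2*(11 - 13*14) = 2*(11 - 182) = 2*(-171) = -342)
Z(U, r) = U*√(1 + r) (Z(U, r) = √(1 + r)*U = U*√(1 + r))
S = -40*I*√2 (S = (-2*5)*√(1 - 33) = -40*I*√2 ≈ -56.569*I)
(S + h)² = (-40*I*√2 - 342)² = (-342 - 40*I*√2)²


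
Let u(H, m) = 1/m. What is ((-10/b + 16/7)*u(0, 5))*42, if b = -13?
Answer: 1668/65 ≈ 25.662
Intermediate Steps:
((-10/b + 16/7)*u(0, 5))*42 = ((-10/(-13) + 16/7)/5)*42 = ((-10*(-1/13) + 16*(⅐))*(⅕))*42 = ((10/13 + 16/7)*(⅕))*42 = ((278/91)*(⅕))*42 = (278/455)*42 = 1668/65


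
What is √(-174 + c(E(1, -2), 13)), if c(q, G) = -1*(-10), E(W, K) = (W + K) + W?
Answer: 2*I*√41 ≈ 12.806*I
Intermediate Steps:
E(W, K) = K + 2*W (E(W, K) = (K + W) + W = K + 2*W)
c(q, G) = 10
√(-174 + c(E(1, -2), 13)) = √(-174 + 10) = √(-164) = 2*I*√41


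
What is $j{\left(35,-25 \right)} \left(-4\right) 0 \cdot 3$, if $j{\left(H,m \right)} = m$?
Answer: $0$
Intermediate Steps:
$j{\left(35,-25 \right)} \left(-4\right) 0 \cdot 3 = - 25 \left(-4\right) 0 \cdot 3 = - 25 \cdot 0 \cdot 3 = \left(-25\right) 0 = 0$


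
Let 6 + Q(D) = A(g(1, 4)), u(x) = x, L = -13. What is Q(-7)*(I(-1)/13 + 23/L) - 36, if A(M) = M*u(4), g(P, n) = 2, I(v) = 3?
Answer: -508/13 ≈ -39.077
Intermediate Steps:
A(M) = 4*M (A(M) = M*4 = 4*M)
Q(D) = 2 (Q(D) = -6 + 4*2 = -6 + 8 = 2)
Q(-7)*(I(-1)/13 + 23/L) - 36 = 2*(3/13 + 23/(-13)) - 36 = 2*(3*(1/13) + 23*(-1/13)) - 36 = 2*(3/13 - 23/13) - 36 = 2*(-20/13) - 36 = -40/13 - 36 = -508/13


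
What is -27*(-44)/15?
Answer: 396/5 ≈ 79.200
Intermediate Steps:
-27*(-44)/15 = 1188*(1/15) = 396/5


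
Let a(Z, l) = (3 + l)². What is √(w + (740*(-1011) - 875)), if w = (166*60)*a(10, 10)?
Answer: 5*√37369 ≈ 966.55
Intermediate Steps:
w = 1683240 (w = (166*60)*(3 + 10)² = 9960*13² = 9960*169 = 1683240)
√(w + (740*(-1011) - 875)) = √(1683240 + (740*(-1011) - 875)) = √(1683240 + (-748140 - 875)) = √(1683240 - 749015) = √934225 = 5*√37369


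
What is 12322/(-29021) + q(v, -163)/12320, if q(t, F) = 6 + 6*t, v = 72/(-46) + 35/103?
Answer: -89930965261/211752306920 ≈ -0.42470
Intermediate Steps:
v = -2903/2369 (v = 72*(-1/46) + 35*(1/103) = -36/23 + 35/103 = -2903/2369 ≈ -1.2254)
12322/(-29021) + q(v, -163)/12320 = 12322/(-29021) + (6 + 6*(-2903/2369))/12320 = 12322*(-1/29021) + (6 - 17418/2369)*(1/12320) = -12322/29021 - 3204/2369*1/12320 = -12322/29021 - 801/7296520 = -89930965261/211752306920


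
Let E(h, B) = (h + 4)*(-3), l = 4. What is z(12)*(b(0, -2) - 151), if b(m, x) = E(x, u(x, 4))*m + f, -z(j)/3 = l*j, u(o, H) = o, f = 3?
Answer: 21312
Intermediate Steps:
E(h, B) = -12 - 3*h (E(h, B) = (4 + h)*(-3) = -12 - 3*h)
z(j) = -12*j
b(m, x) = 3 + m*(-12 - 3*x) (b(m, x) = (-12 - 3*x)*m + 3 = m*(-12 - 3*x) + 3 = 3 + m*(-12 - 3*x))
z(12)*(b(0, -2) - 151) = (-12*12)*((3 - 3*0*(4 - 2)) - 151) = -144*((3 - 3*0*2) - 151) = -144*((3 + 0) - 151) = -144*(3 - 151) = -144*(-148) = 21312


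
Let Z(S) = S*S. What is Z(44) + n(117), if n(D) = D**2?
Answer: 15625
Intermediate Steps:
Z(S) = S**2
Z(44) + n(117) = 44**2 + 117**2 = 1936 + 13689 = 15625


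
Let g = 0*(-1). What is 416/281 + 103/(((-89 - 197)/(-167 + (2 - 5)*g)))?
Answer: 4952457/80366 ≈ 61.624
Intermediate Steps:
g = 0
416/281 + 103/(((-89 - 197)/(-167 + (2 - 5)*g))) = 416/281 + 103/(((-89 - 197)/(-167 + (2 - 5)*0))) = 416*(1/281) + 103/((-286/(-167 - 3*0))) = 416/281 + 103/((-286/(-167 + 0))) = 416/281 + 103/((-286/(-167))) = 416/281 + 103/((-286*(-1/167))) = 416/281 + 103/(286/167) = 416/281 + 103*(167/286) = 416/281 + 17201/286 = 4952457/80366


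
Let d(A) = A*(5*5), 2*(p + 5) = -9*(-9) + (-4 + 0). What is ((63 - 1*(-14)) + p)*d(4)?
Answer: 11050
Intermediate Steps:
p = 67/2 (p = -5 + (-9*(-9) + (-4 + 0))/2 = -5 + (81 - 4)/2 = -5 + (½)*77 = -5 + 77/2 = 67/2 ≈ 33.500)
d(A) = 25*A (d(A) = A*25 = 25*A)
((63 - 1*(-14)) + p)*d(4) = ((63 - 1*(-14)) + 67/2)*(25*4) = ((63 + 14) + 67/2)*100 = (77 + 67/2)*100 = (221/2)*100 = 11050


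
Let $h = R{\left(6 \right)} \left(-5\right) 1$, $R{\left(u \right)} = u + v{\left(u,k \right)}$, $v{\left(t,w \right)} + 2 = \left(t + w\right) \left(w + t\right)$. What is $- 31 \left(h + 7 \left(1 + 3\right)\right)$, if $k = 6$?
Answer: $22072$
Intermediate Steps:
$v{\left(t,w \right)} = -2 + \left(t + w\right)^{2}$ ($v{\left(t,w \right)} = -2 + \left(t + w\right) \left(w + t\right) = -2 + \left(t + w\right) \left(t + w\right) = -2 + \left(t + w\right)^{2}$)
$R{\left(u \right)} = -2 + u + \left(6 + u\right)^{2}$ ($R{\left(u \right)} = u + \left(-2 + \left(u + 6\right)^{2}\right) = u + \left(-2 + \left(6 + u\right)^{2}\right) = -2 + u + \left(6 + u\right)^{2}$)
$h = -740$ ($h = \left(-2 + 6 + \left(6 + 6\right)^{2}\right) \left(-5\right) 1 = \left(-2 + 6 + 12^{2}\right) \left(-5\right) 1 = \left(-2 + 6 + 144\right) \left(-5\right) 1 = 148 \left(-5\right) 1 = \left(-740\right) 1 = -740$)
$- 31 \left(h + 7 \left(1 + 3\right)\right) = - 31 \left(-740 + 7 \left(1 + 3\right)\right) = - 31 \left(-740 + 7 \cdot 4\right) = - 31 \left(-740 + 28\right) = \left(-31\right) \left(-712\right) = 22072$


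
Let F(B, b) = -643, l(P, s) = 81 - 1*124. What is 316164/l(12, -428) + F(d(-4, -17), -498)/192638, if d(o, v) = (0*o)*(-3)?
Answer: -60905228281/8283434 ≈ -7352.7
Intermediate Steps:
d(o, v) = 0 (d(o, v) = 0*(-3) = 0)
l(P, s) = -43 (l(P, s) = 81 - 124 = -43)
316164/l(12, -428) + F(d(-4, -17), -498)/192638 = 316164/(-43) - 643/192638 = 316164*(-1/43) - 643*1/192638 = -316164/43 - 643/192638 = -60905228281/8283434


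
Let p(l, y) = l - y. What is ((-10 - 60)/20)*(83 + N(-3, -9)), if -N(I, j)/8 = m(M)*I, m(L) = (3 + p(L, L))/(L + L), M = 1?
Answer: -833/2 ≈ -416.50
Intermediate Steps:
m(L) = 3/(2*L) (m(L) = (3 + (L - L))/(L + L) = (3 + 0)/((2*L)) = 3*(1/(2*L)) = 3/(2*L))
N(I, j) = -12*I (N(I, j) = -8*(3/2)/1*I = -8*(3/2)*1*I = -12*I)
((-10 - 60)/20)*(83 + N(-3, -9)) = ((-10 - 60)/20)*(83 - 12*(-3)) = (-70*1/20)*(83 + 36) = -7/2*119 = -833/2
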